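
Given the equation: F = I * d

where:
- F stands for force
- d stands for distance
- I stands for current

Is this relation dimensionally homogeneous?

No

F (force) has dimensions [L M T^-2].
d (distance) has dimensions [L].
I (current) has dimensions [I].

Left side: [L M T^-2]
Right side: [I L]

The two sides have different dimensions, so the equation is NOT dimensionally consistent.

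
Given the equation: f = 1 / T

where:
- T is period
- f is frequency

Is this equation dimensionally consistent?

Yes

T (period) has dimensions [T].
f (frequency) has dimensions [T^-1].

Left side: [T^-1]
Right side: [T^-1]

Both sides have the same dimensions, so the equation is dimensionally consistent.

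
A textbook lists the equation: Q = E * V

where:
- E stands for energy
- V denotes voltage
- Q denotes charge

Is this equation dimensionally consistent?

No

E (energy) has dimensions [L^2 M T^-2].
V (voltage) has dimensions [I^-1 L^2 M T^-3].
Q (charge) has dimensions [I T].

Left side: [I T]
Right side: [I^-1 L^4 M^2 T^-5]

The two sides have different dimensions, so the equation is NOT dimensionally consistent.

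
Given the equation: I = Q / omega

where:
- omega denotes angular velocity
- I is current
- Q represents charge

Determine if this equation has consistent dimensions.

No

omega (angular velocity) has dimensions [T^-1].
I (current) has dimensions [I].
Q (charge) has dimensions [I T].

Left side: [I]
Right side: [I T^2]

The two sides have different dimensions, so the equation is NOT dimensionally consistent.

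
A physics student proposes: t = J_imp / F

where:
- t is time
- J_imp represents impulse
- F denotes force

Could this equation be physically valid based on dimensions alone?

Yes

t (time) has dimensions [T].
J_imp (impulse) has dimensions [L M T^-1].
F (force) has dimensions [L M T^-2].

Left side: [T]
Right side: [T]

Both sides have the same dimensions, so the equation is dimensionally consistent.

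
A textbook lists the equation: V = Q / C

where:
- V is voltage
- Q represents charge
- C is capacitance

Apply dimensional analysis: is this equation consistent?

Yes

V (voltage) has dimensions [I^-1 L^2 M T^-3].
Q (charge) has dimensions [I T].
C (capacitance) has dimensions [I^2 L^-2 M^-1 T^4].

Left side: [I^-1 L^2 M T^-3]
Right side: [I^-1 L^2 M T^-3]

Both sides have the same dimensions, so the equation is dimensionally consistent.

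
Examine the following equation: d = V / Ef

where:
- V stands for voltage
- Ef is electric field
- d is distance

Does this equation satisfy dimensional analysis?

Yes

V (voltage) has dimensions [I^-1 L^2 M T^-3].
Ef (electric field) has dimensions [I^-1 L M T^-3].
d (distance) has dimensions [L].

Left side: [L]
Right side: [L]

Both sides have the same dimensions, so the equation is dimensionally consistent.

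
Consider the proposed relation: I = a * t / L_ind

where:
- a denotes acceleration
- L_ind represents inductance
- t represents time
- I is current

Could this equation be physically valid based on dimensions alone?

No

a (acceleration) has dimensions [L T^-2].
L_ind (inductance) has dimensions [I^-2 L^2 M T^-2].
t (time) has dimensions [T].
I (current) has dimensions [I].

Left side: [I]
Right side: [I^2 L^-1 M^-1 T]

The two sides have different dimensions, so the equation is NOT dimensionally consistent.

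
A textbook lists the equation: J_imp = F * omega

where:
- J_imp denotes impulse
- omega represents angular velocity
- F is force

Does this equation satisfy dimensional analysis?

No

J_imp (impulse) has dimensions [L M T^-1].
omega (angular velocity) has dimensions [T^-1].
F (force) has dimensions [L M T^-2].

Left side: [L M T^-1]
Right side: [L M T^-3]

The two sides have different dimensions, so the equation is NOT dimensionally consistent.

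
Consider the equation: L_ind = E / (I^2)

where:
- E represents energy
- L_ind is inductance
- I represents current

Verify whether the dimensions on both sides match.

Yes

E (energy) has dimensions [L^2 M T^-2].
L_ind (inductance) has dimensions [I^-2 L^2 M T^-2].
I (current) has dimensions [I].

Left side: [I^-2 L^2 M T^-2]
Right side: [I^-2 L^2 M T^-2]

Both sides have the same dimensions, so the equation is dimensionally consistent.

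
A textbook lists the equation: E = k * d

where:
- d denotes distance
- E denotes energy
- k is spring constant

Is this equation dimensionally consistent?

No

d (distance) has dimensions [L].
E (energy) has dimensions [L^2 M T^-2].
k (spring constant) has dimensions [M T^-2].

Left side: [L^2 M T^-2]
Right side: [L M T^-2]

The two sides have different dimensions, so the equation is NOT dimensionally consistent.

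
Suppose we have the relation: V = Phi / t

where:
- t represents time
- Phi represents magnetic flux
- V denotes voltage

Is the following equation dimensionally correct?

Yes

t (time) has dimensions [T].
Phi (magnetic flux) has dimensions [I^-1 L^2 M T^-2].
V (voltage) has dimensions [I^-1 L^2 M T^-3].

Left side: [I^-1 L^2 M T^-3]
Right side: [I^-1 L^2 M T^-3]

Both sides have the same dimensions, so the equation is dimensionally consistent.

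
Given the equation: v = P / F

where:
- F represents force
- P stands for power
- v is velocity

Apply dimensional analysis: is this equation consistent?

Yes

F (force) has dimensions [L M T^-2].
P (power) has dimensions [L^2 M T^-3].
v (velocity) has dimensions [L T^-1].

Left side: [L T^-1]
Right side: [L T^-1]

Both sides have the same dimensions, so the equation is dimensionally consistent.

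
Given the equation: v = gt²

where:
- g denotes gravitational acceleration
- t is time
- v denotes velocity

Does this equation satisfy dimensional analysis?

No

g (gravitational acceleration) has dimensions [L T^-2].
t (time) has dimensions [T].
v (velocity) has dimensions [L T^-1].

Left side: [L T^-1]
Right side: [L]

The two sides have different dimensions, so the equation is NOT dimensionally consistent.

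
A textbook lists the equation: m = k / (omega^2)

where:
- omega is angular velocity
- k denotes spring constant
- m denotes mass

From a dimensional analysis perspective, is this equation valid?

Yes

omega (angular velocity) has dimensions [T^-1].
k (spring constant) has dimensions [M T^-2].
m (mass) has dimensions [M].

Left side: [M]
Right side: [M]

Both sides have the same dimensions, so the equation is dimensionally consistent.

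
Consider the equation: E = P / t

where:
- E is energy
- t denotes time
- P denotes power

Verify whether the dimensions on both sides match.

No

E (energy) has dimensions [L^2 M T^-2].
t (time) has dimensions [T].
P (power) has dimensions [L^2 M T^-3].

Left side: [L^2 M T^-2]
Right side: [L^2 M T^-4]

The two sides have different dimensions, so the equation is NOT dimensionally consistent.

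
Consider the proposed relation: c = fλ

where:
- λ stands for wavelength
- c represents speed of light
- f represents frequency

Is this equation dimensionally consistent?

Yes

λ (wavelength) has dimensions [L].
c (speed of light) has dimensions [L T^-1].
f (frequency) has dimensions [T^-1].

Left side: [L T^-1]
Right side: [L T^-1]

Both sides have the same dimensions, so the equation is dimensionally consistent.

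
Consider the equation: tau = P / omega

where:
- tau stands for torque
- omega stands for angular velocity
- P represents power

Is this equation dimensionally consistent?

Yes

tau (torque) has dimensions [L^2 M T^-2].
omega (angular velocity) has dimensions [T^-1].
P (power) has dimensions [L^2 M T^-3].

Left side: [L^2 M T^-2]
Right side: [L^2 M T^-2]

Both sides have the same dimensions, so the equation is dimensionally consistent.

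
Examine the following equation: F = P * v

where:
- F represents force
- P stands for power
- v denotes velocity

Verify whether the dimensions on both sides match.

No

F (force) has dimensions [L M T^-2].
P (power) has dimensions [L^2 M T^-3].
v (velocity) has dimensions [L T^-1].

Left side: [L M T^-2]
Right side: [L^3 M T^-4]

The two sides have different dimensions, so the equation is NOT dimensionally consistent.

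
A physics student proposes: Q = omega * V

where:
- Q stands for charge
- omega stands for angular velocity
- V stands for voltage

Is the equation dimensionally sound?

No

Q (charge) has dimensions [I T].
omega (angular velocity) has dimensions [T^-1].
V (voltage) has dimensions [I^-1 L^2 M T^-3].

Left side: [I T]
Right side: [I^-1 L^2 M T^-4]

The two sides have different dimensions, so the equation is NOT dimensionally consistent.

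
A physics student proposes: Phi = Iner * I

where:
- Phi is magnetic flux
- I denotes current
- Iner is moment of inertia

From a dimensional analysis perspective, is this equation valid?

No

Phi (magnetic flux) has dimensions [I^-1 L^2 M T^-2].
I (current) has dimensions [I].
Iner (moment of inertia) has dimensions [L^2 M].

Left side: [I^-1 L^2 M T^-2]
Right side: [I L^2 M]

The two sides have different dimensions, so the equation is NOT dimensionally consistent.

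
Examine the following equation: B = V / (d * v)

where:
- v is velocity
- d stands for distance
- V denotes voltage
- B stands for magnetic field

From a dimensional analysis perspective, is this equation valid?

Yes

v (velocity) has dimensions [L T^-1].
d (distance) has dimensions [L].
V (voltage) has dimensions [I^-1 L^2 M T^-3].
B (magnetic field) has dimensions [I^-1 M T^-2].

Left side: [I^-1 M T^-2]
Right side: [I^-1 M T^-2]

Both sides have the same dimensions, so the equation is dimensionally consistent.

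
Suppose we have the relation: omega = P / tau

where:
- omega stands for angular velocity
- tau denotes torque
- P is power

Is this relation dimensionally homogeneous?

Yes

omega (angular velocity) has dimensions [T^-1].
tau (torque) has dimensions [L^2 M T^-2].
P (power) has dimensions [L^2 M T^-3].

Left side: [T^-1]
Right side: [T^-1]

Both sides have the same dimensions, so the equation is dimensionally consistent.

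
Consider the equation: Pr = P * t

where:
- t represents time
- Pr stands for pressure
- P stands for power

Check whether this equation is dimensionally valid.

No

t (time) has dimensions [T].
Pr (pressure) has dimensions [L^-1 M T^-2].
P (power) has dimensions [L^2 M T^-3].

Left side: [L^-1 M T^-2]
Right side: [L^2 M T^-2]

The two sides have different dimensions, so the equation is NOT dimensionally consistent.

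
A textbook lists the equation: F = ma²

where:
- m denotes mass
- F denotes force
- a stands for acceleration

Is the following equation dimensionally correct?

No

m (mass) has dimensions [M].
F (force) has dimensions [L M T^-2].
a (acceleration) has dimensions [L T^-2].

Left side: [L M T^-2]
Right side: [L^2 M T^-4]

The two sides have different dimensions, so the equation is NOT dimensionally consistent.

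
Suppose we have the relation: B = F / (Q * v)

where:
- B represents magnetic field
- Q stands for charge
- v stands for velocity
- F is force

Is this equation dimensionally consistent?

Yes

B (magnetic field) has dimensions [I^-1 M T^-2].
Q (charge) has dimensions [I T].
v (velocity) has dimensions [L T^-1].
F (force) has dimensions [L M T^-2].

Left side: [I^-1 M T^-2]
Right side: [I^-1 M T^-2]

Both sides have the same dimensions, so the equation is dimensionally consistent.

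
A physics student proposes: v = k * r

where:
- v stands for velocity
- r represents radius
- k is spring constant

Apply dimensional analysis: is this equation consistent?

No

v (velocity) has dimensions [L T^-1].
r (radius) has dimensions [L].
k (spring constant) has dimensions [M T^-2].

Left side: [L T^-1]
Right side: [L M T^-2]

The two sides have different dimensions, so the equation is NOT dimensionally consistent.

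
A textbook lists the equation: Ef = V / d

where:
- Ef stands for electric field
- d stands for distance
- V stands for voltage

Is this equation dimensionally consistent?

Yes

Ef (electric field) has dimensions [I^-1 L M T^-3].
d (distance) has dimensions [L].
V (voltage) has dimensions [I^-1 L^2 M T^-3].

Left side: [I^-1 L M T^-3]
Right side: [I^-1 L M T^-3]

Both sides have the same dimensions, so the equation is dimensionally consistent.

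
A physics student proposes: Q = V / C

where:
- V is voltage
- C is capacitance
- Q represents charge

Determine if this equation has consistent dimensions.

No

V (voltage) has dimensions [I^-1 L^2 M T^-3].
C (capacitance) has dimensions [I^2 L^-2 M^-1 T^4].
Q (charge) has dimensions [I T].

Left side: [I T]
Right side: [I^-3 L^4 M^2 T^-7]

The two sides have different dimensions, so the equation is NOT dimensionally consistent.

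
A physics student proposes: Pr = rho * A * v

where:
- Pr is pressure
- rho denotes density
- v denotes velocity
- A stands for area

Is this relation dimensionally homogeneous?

No

Pr (pressure) has dimensions [L^-1 M T^-2].
rho (density) has dimensions [L^-3 M].
v (velocity) has dimensions [L T^-1].
A (area) has dimensions [L^2].

Left side: [L^-1 M T^-2]
Right side: [M T^-1]

The two sides have different dimensions, so the equation is NOT dimensionally consistent.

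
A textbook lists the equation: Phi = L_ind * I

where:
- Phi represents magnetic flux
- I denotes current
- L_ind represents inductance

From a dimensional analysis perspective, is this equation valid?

Yes

Phi (magnetic flux) has dimensions [I^-1 L^2 M T^-2].
I (current) has dimensions [I].
L_ind (inductance) has dimensions [I^-2 L^2 M T^-2].

Left side: [I^-1 L^2 M T^-2]
Right side: [I^-1 L^2 M T^-2]

Both sides have the same dimensions, so the equation is dimensionally consistent.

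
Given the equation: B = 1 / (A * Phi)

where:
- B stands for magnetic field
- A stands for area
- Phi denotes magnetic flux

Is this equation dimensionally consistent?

No

B (magnetic field) has dimensions [I^-1 M T^-2].
A (area) has dimensions [L^2].
Phi (magnetic flux) has dimensions [I^-1 L^2 M T^-2].

Left side: [I^-1 M T^-2]
Right side: [I L^-4 M^-1 T^2]

The two sides have different dimensions, so the equation is NOT dimensionally consistent.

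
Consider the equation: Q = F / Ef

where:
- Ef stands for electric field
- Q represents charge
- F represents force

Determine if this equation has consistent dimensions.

Yes

Ef (electric field) has dimensions [I^-1 L M T^-3].
Q (charge) has dimensions [I T].
F (force) has dimensions [L M T^-2].

Left side: [I T]
Right side: [I T]

Both sides have the same dimensions, so the equation is dimensionally consistent.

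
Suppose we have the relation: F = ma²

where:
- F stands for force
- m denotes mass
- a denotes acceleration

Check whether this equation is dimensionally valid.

No

F (force) has dimensions [L M T^-2].
m (mass) has dimensions [M].
a (acceleration) has dimensions [L T^-2].

Left side: [L M T^-2]
Right side: [L^2 M T^-4]

The two sides have different dimensions, so the equation is NOT dimensionally consistent.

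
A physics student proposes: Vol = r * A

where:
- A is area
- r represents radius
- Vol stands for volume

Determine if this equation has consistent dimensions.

Yes

A (area) has dimensions [L^2].
r (radius) has dimensions [L].
Vol (volume) has dimensions [L^3].

Left side: [L^3]
Right side: [L^3]

Both sides have the same dimensions, so the equation is dimensionally consistent.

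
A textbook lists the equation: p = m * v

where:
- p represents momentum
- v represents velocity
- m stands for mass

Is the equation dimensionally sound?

Yes

p (momentum) has dimensions [L M T^-1].
v (velocity) has dimensions [L T^-1].
m (mass) has dimensions [M].

Left side: [L M T^-1]
Right side: [L M T^-1]

Both sides have the same dimensions, so the equation is dimensionally consistent.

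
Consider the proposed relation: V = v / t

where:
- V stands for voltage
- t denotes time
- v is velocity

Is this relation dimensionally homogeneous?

No

V (voltage) has dimensions [I^-1 L^2 M T^-3].
t (time) has dimensions [T].
v (velocity) has dimensions [L T^-1].

Left side: [I^-1 L^2 M T^-3]
Right side: [L T^-2]

The two sides have different dimensions, so the equation is NOT dimensionally consistent.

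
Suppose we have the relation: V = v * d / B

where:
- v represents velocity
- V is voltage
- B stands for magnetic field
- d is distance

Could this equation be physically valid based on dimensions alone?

No

v (velocity) has dimensions [L T^-1].
V (voltage) has dimensions [I^-1 L^2 M T^-3].
B (magnetic field) has dimensions [I^-1 M T^-2].
d (distance) has dimensions [L].

Left side: [I^-1 L^2 M T^-3]
Right side: [I L^2 M^-1 T]

The two sides have different dimensions, so the equation is NOT dimensionally consistent.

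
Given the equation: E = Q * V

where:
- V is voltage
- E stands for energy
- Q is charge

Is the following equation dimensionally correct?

Yes

V (voltage) has dimensions [I^-1 L^2 M T^-3].
E (energy) has dimensions [L^2 M T^-2].
Q (charge) has dimensions [I T].

Left side: [L^2 M T^-2]
Right side: [L^2 M T^-2]

Both sides have the same dimensions, so the equation is dimensionally consistent.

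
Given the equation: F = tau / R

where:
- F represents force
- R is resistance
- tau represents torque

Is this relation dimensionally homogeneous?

No

F (force) has dimensions [L M T^-2].
R (resistance) has dimensions [I^-2 L^2 M T^-3].
tau (torque) has dimensions [L^2 M T^-2].

Left side: [L M T^-2]
Right side: [I^2 T]

The two sides have different dimensions, so the equation is NOT dimensionally consistent.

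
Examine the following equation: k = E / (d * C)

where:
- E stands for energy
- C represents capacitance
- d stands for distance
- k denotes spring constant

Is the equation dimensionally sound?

No

E (energy) has dimensions [L^2 M T^-2].
C (capacitance) has dimensions [I^2 L^-2 M^-1 T^4].
d (distance) has dimensions [L].
k (spring constant) has dimensions [M T^-2].

Left side: [M T^-2]
Right side: [I^-2 L^3 M^2 T^-6]

The two sides have different dimensions, so the equation is NOT dimensionally consistent.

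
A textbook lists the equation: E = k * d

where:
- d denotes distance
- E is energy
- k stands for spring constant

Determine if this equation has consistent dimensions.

No

d (distance) has dimensions [L].
E (energy) has dimensions [L^2 M T^-2].
k (spring constant) has dimensions [M T^-2].

Left side: [L^2 M T^-2]
Right side: [L M T^-2]

The two sides have different dimensions, so the equation is NOT dimensionally consistent.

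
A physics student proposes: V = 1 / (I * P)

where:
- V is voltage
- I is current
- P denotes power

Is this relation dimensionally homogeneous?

No

V (voltage) has dimensions [I^-1 L^2 M T^-3].
I (current) has dimensions [I].
P (power) has dimensions [L^2 M T^-3].

Left side: [I^-1 L^2 M T^-3]
Right side: [I^-1 L^-2 M^-1 T^3]

The two sides have different dimensions, so the equation is NOT dimensionally consistent.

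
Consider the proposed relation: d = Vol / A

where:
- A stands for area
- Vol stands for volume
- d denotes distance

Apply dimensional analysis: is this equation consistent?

Yes

A (area) has dimensions [L^2].
Vol (volume) has dimensions [L^3].
d (distance) has dimensions [L].

Left side: [L]
Right side: [L]

Both sides have the same dimensions, so the equation is dimensionally consistent.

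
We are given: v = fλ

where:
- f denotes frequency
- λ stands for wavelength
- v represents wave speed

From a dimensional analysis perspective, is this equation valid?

Yes

f (frequency) has dimensions [T^-1].
λ (wavelength) has dimensions [L].
v (wave speed) has dimensions [L T^-1].

Left side: [L T^-1]
Right side: [L T^-1]

Both sides have the same dimensions, so the equation is dimensionally consistent.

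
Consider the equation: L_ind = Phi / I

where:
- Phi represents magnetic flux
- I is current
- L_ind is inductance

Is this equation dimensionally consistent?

Yes

Phi (magnetic flux) has dimensions [I^-1 L^2 M T^-2].
I (current) has dimensions [I].
L_ind (inductance) has dimensions [I^-2 L^2 M T^-2].

Left side: [I^-2 L^2 M T^-2]
Right side: [I^-2 L^2 M T^-2]

Both sides have the same dimensions, so the equation is dimensionally consistent.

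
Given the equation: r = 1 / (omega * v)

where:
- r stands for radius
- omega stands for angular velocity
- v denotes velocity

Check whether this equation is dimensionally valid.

No

r (radius) has dimensions [L].
omega (angular velocity) has dimensions [T^-1].
v (velocity) has dimensions [L T^-1].

Left side: [L]
Right side: [L^-1 T^2]

The two sides have different dimensions, so the equation is NOT dimensionally consistent.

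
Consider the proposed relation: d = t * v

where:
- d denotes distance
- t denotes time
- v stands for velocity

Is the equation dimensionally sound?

Yes

d (distance) has dimensions [L].
t (time) has dimensions [T].
v (velocity) has dimensions [L T^-1].

Left side: [L]
Right side: [L]

Both sides have the same dimensions, so the equation is dimensionally consistent.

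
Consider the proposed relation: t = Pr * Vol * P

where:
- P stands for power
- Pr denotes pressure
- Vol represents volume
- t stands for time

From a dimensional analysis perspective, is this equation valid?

No

P (power) has dimensions [L^2 M T^-3].
Pr (pressure) has dimensions [L^-1 M T^-2].
Vol (volume) has dimensions [L^3].
t (time) has dimensions [T].

Left side: [T]
Right side: [L^4 M^2 T^-5]

The two sides have different dimensions, so the equation is NOT dimensionally consistent.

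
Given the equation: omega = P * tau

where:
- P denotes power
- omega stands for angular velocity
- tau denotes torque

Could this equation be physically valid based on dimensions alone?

No

P (power) has dimensions [L^2 M T^-3].
omega (angular velocity) has dimensions [T^-1].
tau (torque) has dimensions [L^2 M T^-2].

Left side: [T^-1]
Right side: [L^4 M^2 T^-5]

The two sides have different dimensions, so the equation is NOT dimensionally consistent.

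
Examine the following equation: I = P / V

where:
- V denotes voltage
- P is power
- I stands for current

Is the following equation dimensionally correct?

Yes

V (voltage) has dimensions [I^-1 L^2 M T^-3].
P (power) has dimensions [L^2 M T^-3].
I (current) has dimensions [I].

Left side: [I]
Right side: [I]

Both sides have the same dimensions, so the equation is dimensionally consistent.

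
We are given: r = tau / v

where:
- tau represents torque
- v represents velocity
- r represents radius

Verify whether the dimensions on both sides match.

No

tau (torque) has dimensions [L^2 M T^-2].
v (velocity) has dimensions [L T^-1].
r (radius) has dimensions [L].

Left side: [L]
Right side: [L M T^-1]

The two sides have different dimensions, so the equation is NOT dimensionally consistent.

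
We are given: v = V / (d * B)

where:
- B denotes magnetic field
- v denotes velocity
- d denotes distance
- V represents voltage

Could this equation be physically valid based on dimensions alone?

Yes

B (magnetic field) has dimensions [I^-1 M T^-2].
v (velocity) has dimensions [L T^-1].
d (distance) has dimensions [L].
V (voltage) has dimensions [I^-1 L^2 M T^-3].

Left side: [L T^-1]
Right side: [L T^-1]

Both sides have the same dimensions, so the equation is dimensionally consistent.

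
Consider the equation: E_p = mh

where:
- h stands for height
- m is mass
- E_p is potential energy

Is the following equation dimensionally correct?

No

h (height) has dimensions [L].
m (mass) has dimensions [M].
E_p (potential energy) has dimensions [L^2 M T^-2].

Left side: [L^2 M T^-2]
Right side: [L M]

The two sides have different dimensions, so the equation is NOT dimensionally consistent.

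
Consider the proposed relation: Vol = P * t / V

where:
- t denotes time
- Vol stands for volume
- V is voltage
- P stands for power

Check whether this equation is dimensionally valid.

No

t (time) has dimensions [T].
Vol (volume) has dimensions [L^3].
V (voltage) has dimensions [I^-1 L^2 M T^-3].
P (power) has dimensions [L^2 M T^-3].

Left side: [L^3]
Right side: [I T]

The two sides have different dimensions, so the equation is NOT dimensionally consistent.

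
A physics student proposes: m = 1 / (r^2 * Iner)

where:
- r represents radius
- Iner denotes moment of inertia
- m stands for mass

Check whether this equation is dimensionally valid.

No

r (radius) has dimensions [L].
Iner (moment of inertia) has dimensions [L^2 M].
m (mass) has dimensions [M].

Left side: [M]
Right side: [L^-4 M^-1]

The two sides have different dimensions, so the equation is NOT dimensionally consistent.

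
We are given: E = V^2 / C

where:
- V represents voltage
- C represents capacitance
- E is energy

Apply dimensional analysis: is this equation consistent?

No

V (voltage) has dimensions [I^-1 L^2 M T^-3].
C (capacitance) has dimensions [I^2 L^-2 M^-1 T^4].
E (energy) has dimensions [L^2 M T^-2].

Left side: [L^2 M T^-2]
Right side: [I^-4 L^6 M^3 T^-10]

The two sides have different dimensions, so the equation is NOT dimensionally consistent.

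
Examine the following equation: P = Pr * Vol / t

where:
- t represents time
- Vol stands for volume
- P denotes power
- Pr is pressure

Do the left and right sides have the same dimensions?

Yes

t (time) has dimensions [T].
Vol (volume) has dimensions [L^3].
P (power) has dimensions [L^2 M T^-3].
Pr (pressure) has dimensions [L^-1 M T^-2].

Left side: [L^2 M T^-3]
Right side: [L^2 M T^-3]

Both sides have the same dimensions, so the equation is dimensionally consistent.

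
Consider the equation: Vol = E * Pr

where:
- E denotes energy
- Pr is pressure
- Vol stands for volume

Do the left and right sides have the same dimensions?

No

E (energy) has dimensions [L^2 M T^-2].
Pr (pressure) has dimensions [L^-1 M T^-2].
Vol (volume) has dimensions [L^3].

Left side: [L^3]
Right side: [L M^2 T^-4]

The two sides have different dimensions, so the equation is NOT dimensionally consistent.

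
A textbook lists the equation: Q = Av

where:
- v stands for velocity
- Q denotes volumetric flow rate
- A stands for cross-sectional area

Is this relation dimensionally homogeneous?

Yes

v (velocity) has dimensions [L T^-1].
Q (volumetric flow rate) has dimensions [L^3 T^-1].
A (cross-sectional area) has dimensions [L^2].

Left side: [L^3 T^-1]
Right side: [L^3 T^-1]

Both sides have the same dimensions, so the equation is dimensionally consistent.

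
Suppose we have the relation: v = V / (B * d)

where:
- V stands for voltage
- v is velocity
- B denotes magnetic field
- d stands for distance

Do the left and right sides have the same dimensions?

Yes

V (voltage) has dimensions [I^-1 L^2 M T^-3].
v (velocity) has dimensions [L T^-1].
B (magnetic field) has dimensions [I^-1 M T^-2].
d (distance) has dimensions [L].

Left side: [L T^-1]
Right side: [L T^-1]

Both sides have the same dimensions, so the equation is dimensionally consistent.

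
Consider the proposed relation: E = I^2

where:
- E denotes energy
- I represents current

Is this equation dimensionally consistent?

No

E (energy) has dimensions [L^2 M T^-2].
I (current) has dimensions [I].

Left side: [L^2 M T^-2]
Right side: [I^2]

The two sides have different dimensions, so the equation is NOT dimensionally consistent.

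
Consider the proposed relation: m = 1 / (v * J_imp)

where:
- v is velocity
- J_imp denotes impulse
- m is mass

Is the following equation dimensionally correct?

No

v (velocity) has dimensions [L T^-1].
J_imp (impulse) has dimensions [L M T^-1].
m (mass) has dimensions [M].

Left side: [M]
Right side: [L^-2 M^-1 T^2]

The two sides have different dimensions, so the equation is NOT dimensionally consistent.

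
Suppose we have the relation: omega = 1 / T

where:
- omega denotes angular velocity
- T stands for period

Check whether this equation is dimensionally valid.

Yes

omega (angular velocity) has dimensions [T^-1].
T (period) has dimensions [T].

Left side: [T^-1]
Right side: [T^-1]

Both sides have the same dimensions, so the equation is dimensionally consistent.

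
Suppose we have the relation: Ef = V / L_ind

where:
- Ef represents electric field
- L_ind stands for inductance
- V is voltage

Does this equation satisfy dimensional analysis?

No

Ef (electric field) has dimensions [I^-1 L M T^-3].
L_ind (inductance) has dimensions [I^-2 L^2 M T^-2].
V (voltage) has dimensions [I^-1 L^2 M T^-3].

Left side: [I^-1 L M T^-3]
Right side: [I T^-1]

The two sides have different dimensions, so the equation is NOT dimensionally consistent.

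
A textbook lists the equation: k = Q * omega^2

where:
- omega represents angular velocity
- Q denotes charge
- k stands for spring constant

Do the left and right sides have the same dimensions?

No

omega (angular velocity) has dimensions [T^-1].
Q (charge) has dimensions [I T].
k (spring constant) has dimensions [M T^-2].

Left side: [M T^-2]
Right side: [I T^-1]

The two sides have different dimensions, so the equation is NOT dimensionally consistent.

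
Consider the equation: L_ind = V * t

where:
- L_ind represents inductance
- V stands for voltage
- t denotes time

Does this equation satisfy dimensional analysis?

No

L_ind (inductance) has dimensions [I^-2 L^2 M T^-2].
V (voltage) has dimensions [I^-1 L^2 M T^-3].
t (time) has dimensions [T].

Left side: [I^-2 L^2 M T^-2]
Right side: [I^-1 L^2 M T^-2]

The two sides have different dimensions, so the equation is NOT dimensionally consistent.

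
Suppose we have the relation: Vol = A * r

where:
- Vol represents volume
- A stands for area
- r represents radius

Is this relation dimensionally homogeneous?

Yes

Vol (volume) has dimensions [L^3].
A (area) has dimensions [L^2].
r (radius) has dimensions [L].

Left side: [L^3]
Right side: [L^3]

Both sides have the same dimensions, so the equation is dimensionally consistent.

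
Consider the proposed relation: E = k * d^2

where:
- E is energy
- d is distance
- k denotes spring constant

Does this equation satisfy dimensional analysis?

Yes

E (energy) has dimensions [L^2 M T^-2].
d (distance) has dimensions [L].
k (spring constant) has dimensions [M T^-2].

Left side: [L^2 M T^-2]
Right side: [L^2 M T^-2]

Both sides have the same dimensions, so the equation is dimensionally consistent.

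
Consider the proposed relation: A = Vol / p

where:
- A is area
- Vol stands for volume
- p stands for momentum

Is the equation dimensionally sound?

No

A (area) has dimensions [L^2].
Vol (volume) has dimensions [L^3].
p (momentum) has dimensions [L M T^-1].

Left side: [L^2]
Right side: [L^2 M^-1 T]

The two sides have different dimensions, so the equation is NOT dimensionally consistent.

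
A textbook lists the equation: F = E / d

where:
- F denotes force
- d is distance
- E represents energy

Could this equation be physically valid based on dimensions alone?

Yes

F (force) has dimensions [L M T^-2].
d (distance) has dimensions [L].
E (energy) has dimensions [L^2 M T^-2].

Left side: [L M T^-2]
Right side: [L M T^-2]

Both sides have the same dimensions, so the equation is dimensionally consistent.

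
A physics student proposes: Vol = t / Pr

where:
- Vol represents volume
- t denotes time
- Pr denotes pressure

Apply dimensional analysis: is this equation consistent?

No

Vol (volume) has dimensions [L^3].
t (time) has dimensions [T].
Pr (pressure) has dimensions [L^-1 M T^-2].

Left side: [L^3]
Right side: [L M^-1 T^3]

The two sides have different dimensions, so the equation is NOT dimensionally consistent.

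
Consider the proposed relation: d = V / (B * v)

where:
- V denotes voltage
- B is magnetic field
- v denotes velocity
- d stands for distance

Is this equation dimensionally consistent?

Yes

V (voltage) has dimensions [I^-1 L^2 M T^-3].
B (magnetic field) has dimensions [I^-1 M T^-2].
v (velocity) has dimensions [L T^-1].
d (distance) has dimensions [L].

Left side: [L]
Right side: [L]

Both sides have the same dimensions, so the equation is dimensionally consistent.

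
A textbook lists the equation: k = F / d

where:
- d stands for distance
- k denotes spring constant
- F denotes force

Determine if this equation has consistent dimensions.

Yes

d (distance) has dimensions [L].
k (spring constant) has dimensions [M T^-2].
F (force) has dimensions [L M T^-2].

Left side: [M T^-2]
Right side: [M T^-2]

Both sides have the same dimensions, so the equation is dimensionally consistent.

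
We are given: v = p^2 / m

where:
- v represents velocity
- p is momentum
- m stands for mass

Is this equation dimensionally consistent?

No

v (velocity) has dimensions [L T^-1].
p (momentum) has dimensions [L M T^-1].
m (mass) has dimensions [M].

Left side: [L T^-1]
Right side: [L^2 M T^-2]

The two sides have different dimensions, so the equation is NOT dimensionally consistent.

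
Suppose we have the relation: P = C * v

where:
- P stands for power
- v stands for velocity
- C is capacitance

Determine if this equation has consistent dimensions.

No

P (power) has dimensions [L^2 M T^-3].
v (velocity) has dimensions [L T^-1].
C (capacitance) has dimensions [I^2 L^-2 M^-1 T^4].

Left side: [L^2 M T^-3]
Right side: [I^2 L^-1 M^-1 T^3]

The two sides have different dimensions, so the equation is NOT dimensionally consistent.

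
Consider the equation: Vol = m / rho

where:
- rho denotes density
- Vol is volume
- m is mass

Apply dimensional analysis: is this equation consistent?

Yes

rho (density) has dimensions [L^-3 M].
Vol (volume) has dimensions [L^3].
m (mass) has dimensions [M].

Left side: [L^3]
Right side: [L^3]

Both sides have the same dimensions, so the equation is dimensionally consistent.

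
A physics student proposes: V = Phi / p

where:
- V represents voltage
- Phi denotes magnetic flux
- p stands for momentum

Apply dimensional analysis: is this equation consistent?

No

V (voltage) has dimensions [I^-1 L^2 M T^-3].
Phi (magnetic flux) has dimensions [I^-1 L^2 M T^-2].
p (momentum) has dimensions [L M T^-1].

Left side: [I^-1 L^2 M T^-3]
Right side: [I^-1 L T^-1]

The two sides have different dimensions, so the equation is NOT dimensionally consistent.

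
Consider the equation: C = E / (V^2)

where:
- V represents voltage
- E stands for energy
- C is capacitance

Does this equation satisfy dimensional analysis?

Yes

V (voltage) has dimensions [I^-1 L^2 M T^-3].
E (energy) has dimensions [L^2 M T^-2].
C (capacitance) has dimensions [I^2 L^-2 M^-1 T^4].

Left side: [I^2 L^-2 M^-1 T^4]
Right side: [I^2 L^-2 M^-1 T^4]

Both sides have the same dimensions, so the equation is dimensionally consistent.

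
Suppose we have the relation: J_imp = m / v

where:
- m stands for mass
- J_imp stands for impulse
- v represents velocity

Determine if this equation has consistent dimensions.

No

m (mass) has dimensions [M].
J_imp (impulse) has dimensions [L M T^-1].
v (velocity) has dimensions [L T^-1].

Left side: [L M T^-1]
Right side: [L^-1 M T]

The two sides have different dimensions, so the equation is NOT dimensionally consistent.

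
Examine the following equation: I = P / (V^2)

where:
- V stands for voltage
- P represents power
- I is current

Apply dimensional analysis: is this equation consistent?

No

V (voltage) has dimensions [I^-1 L^2 M T^-3].
P (power) has dimensions [L^2 M T^-3].
I (current) has dimensions [I].

Left side: [I]
Right side: [I^2 L^-2 M^-1 T^3]

The two sides have different dimensions, so the equation is NOT dimensionally consistent.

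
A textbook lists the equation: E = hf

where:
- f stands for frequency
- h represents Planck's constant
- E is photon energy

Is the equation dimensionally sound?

Yes

f (frequency) has dimensions [T^-1].
h (Planck's constant) has dimensions [L^2 M T^-1].
E (photon energy) has dimensions [L^2 M T^-2].

Left side: [L^2 M T^-2]
Right side: [L^2 M T^-2]

Both sides have the same dimensions, so the equation is dimensionally consistent.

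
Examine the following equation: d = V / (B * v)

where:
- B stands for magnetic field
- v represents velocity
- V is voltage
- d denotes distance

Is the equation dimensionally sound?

Yes

B (magnetic field) has dimensions [I^-1 M T^-2].
v (velocity) has dimensions [L T^-1].
V (voltage) has dimensions [I^-1 L^2 M T^-3].
d (distance) has dimensions [L].

Left side: [L]
Right side: [L]

Both sides have the same dimensions, so the equation is dimensionally consistent.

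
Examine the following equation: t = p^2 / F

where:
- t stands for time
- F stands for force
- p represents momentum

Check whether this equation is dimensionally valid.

No

t (time) has dimensions [T].
F (force) has dimensions [L M T^-2].
p (momentum) has dimensions [L M T^-1].

Left side: [T]
Right side: [L M]

The two sides have different dimensions, so the equation is NOT dimensionally consistent.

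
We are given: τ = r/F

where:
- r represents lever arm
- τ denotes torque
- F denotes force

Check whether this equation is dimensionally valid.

No

r (lever arm) has dimensions [L].
τ (torque) has dimensions [L^2 M T^-2].
F (force) has dimensions [L M T^-2].

Left side: [L^2 M T^-2]
Right side: [M^-1 T^2]

The two sides have different dimensions, so the equation is NOT dimensionally consistent.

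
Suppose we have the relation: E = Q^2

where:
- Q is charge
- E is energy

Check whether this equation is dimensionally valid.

No

Q (charge) has dimensions [I T].
E (energy) has dimensions [L^2 M T^-2].

Left side: [L^2 M T^-2]
Right side: [I^2 T^2]

The two sides have different dimensions, so the equation is NOT dimensionally consistent.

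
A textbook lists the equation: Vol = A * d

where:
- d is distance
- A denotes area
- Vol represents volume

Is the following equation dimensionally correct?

Yes

d (distance) has dimensions [L].
A (area) has dimensions [L^2].
Vol (volume) has dimensions [L^3].

Left side: [L^3]
Right side: [L^3]

Both sides have the same dimensions, so the equation is dimensionally consistent.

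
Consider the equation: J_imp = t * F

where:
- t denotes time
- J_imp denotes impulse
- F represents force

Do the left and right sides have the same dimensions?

Yes

t (time) has dimensions [T].
J_imp (impulse) has dimensions [L M T^-1].
F (force) has dimensions [L M T^-2].

Left side: [L M T^-1]
Right side: [L M T^-1]

Both sides have the same dimensions, so the equation is dimensionally consistent.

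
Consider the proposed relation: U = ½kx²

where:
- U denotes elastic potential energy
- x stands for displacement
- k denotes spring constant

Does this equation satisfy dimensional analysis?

Yes

U (elastic potential energy) has dimensions [L^2 M T^-2].
x (displacement) has dimensions [L].
k (spring constant) has dimensions [M T^-2].

Left side: [L^2 M T^-2]
Right side: [L^2 M T^-2]

Both sides have the same dimensions, so the equation is dimensionally consistent.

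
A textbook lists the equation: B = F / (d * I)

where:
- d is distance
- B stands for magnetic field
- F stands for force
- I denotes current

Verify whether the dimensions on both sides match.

Yes

d (distance) has dimensions [L].
B (magnetic field) has dimensions [I^-1 M T^-2].
F (force) has dimensions [L M T^-2].
I (current) has dimensions [I].

Left side: [I^-1 M T^-2]
Right side: [I^-1 M T^-2]

Both sides have the same dimensions, so the equation is dimensionally consistent.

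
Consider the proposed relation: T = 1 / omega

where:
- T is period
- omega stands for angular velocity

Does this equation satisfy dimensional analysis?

Yes

T (period) has dimensions [T].
omega (angular velocity) has dimensions [T^-1].

Left side: [T]
Right side: [T]

Both sides have the same dimensions, so the equation is dimensionally consistent.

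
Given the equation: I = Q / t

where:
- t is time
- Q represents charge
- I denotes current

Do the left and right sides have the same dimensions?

Yes

t (time) has dimensions [T].
Q (charge) has dimensions [I T].
I (current) has dimensions [I].

Left side: [I]
Right side: [I]

Both sides have the same dimensions, so the equation is dimensionally consistent.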